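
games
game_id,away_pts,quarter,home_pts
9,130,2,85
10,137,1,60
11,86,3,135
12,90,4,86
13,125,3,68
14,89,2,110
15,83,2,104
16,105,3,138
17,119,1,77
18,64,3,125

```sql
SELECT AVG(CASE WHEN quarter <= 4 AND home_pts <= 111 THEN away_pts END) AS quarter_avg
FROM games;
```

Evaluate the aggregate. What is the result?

game_id=9: ✓ → 130
game_id=10: ✓ → 137
game_id=11: ✗
game_id=12: ✓ → 90
game_id=13: ✓ → 125
game_id=14: ✓ → 89
game_id=15: ✓ → 83
game_id=16: ✗
game_id=17: ✓ → 119
game_id=18: ✗
quarter_avg = (130 + 137 + 90 + 125 + 89 + 83 + 119) / 7 = 110.4285714286

110.4285714286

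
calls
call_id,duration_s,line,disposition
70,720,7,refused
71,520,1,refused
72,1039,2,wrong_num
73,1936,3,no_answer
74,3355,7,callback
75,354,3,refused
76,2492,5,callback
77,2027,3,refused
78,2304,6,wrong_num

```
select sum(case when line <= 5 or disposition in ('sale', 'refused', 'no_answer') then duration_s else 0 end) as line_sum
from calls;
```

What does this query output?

call_id=70: ✓ → 720
call_id=71: ✓ → 520
call_id=72: ✓ → 1039
call_id=73: ✓ → 1936
call_id=74: ✗
call_id=75: ✓ → 354
call_id=76: ✓ → 2492
call_id=77: ✓ → 2027
call_id=78: ✗
line_sum = 720 + 520 + 1039 + 1936 + 354 + 2492 + 2027 = 9088

9088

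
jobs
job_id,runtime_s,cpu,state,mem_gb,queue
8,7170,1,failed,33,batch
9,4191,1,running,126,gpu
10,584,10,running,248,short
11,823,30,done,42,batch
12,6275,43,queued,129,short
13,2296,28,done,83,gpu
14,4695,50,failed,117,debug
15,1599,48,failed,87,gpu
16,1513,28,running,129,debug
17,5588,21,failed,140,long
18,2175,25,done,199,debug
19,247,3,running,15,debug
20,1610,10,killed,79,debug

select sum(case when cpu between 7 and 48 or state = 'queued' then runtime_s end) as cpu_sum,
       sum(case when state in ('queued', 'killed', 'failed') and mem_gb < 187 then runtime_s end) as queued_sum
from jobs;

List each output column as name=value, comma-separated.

[cpu_sum: cpu between 7 and 48 or state = 'queued']
job_id=8: ✗
job_id=9: ✗
job_id=10: ✓ → 584
job_id=11: ✓ → 823
job_id=12: ✓ → 6275
job_id=13: ✓ → 2296
job_id=14: ✗
job_id=15: ✓ → 1599
job_id=16: ✓ → 1513
job_id=17: ✓ → 5588
job_id=18: ✓ → 2175
job_id=19: ✗
job_id=20: ✓ → 1610
cpu_sum = 584 + 823 + 6275 + 2296 + 1599 + 1513 + 5588 + 2175 + 1610 = 22463
—
[queued_sum: state in ('queued', 'killed', 'failed') and mem_gb < 187]
job_id=8: ✓ → 7170
job_id=9: ✗
job_id=10: ✗
job_id=11: ✗
job_id=12: ✓ → 6275
job_id=13: ✗
job_id=14: ✓ → 4695
job_id=15: ✓ → 1599
job_id=16: ✗
job_id=17: ✓ → 5588
job_id=18: ✗
job_id=19: ✗
job_id=20: ✓ → 1610
queued_sum = 7170 + 6275 + 4695 + 1599 + 5588 + 1610 = 26937

cpu_sum=22463, queued_sum=26937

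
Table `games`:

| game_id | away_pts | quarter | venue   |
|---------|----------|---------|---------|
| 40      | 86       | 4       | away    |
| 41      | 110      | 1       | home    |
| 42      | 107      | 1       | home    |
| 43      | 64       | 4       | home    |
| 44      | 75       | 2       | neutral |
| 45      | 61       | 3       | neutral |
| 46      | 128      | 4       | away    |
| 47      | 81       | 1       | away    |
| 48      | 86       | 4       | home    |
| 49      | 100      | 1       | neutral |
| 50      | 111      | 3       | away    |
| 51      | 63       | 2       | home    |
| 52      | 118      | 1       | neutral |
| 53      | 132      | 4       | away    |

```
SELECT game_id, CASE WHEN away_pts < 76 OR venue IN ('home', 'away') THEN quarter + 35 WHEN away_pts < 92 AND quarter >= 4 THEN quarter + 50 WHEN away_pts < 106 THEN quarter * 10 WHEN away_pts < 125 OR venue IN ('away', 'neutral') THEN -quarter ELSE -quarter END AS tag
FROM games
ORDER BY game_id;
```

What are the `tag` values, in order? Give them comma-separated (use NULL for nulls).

game_id=40: away_pts < 76 OR venue IN ('home', 'away') → 39
game_id=41: away_pts < 76 OR venue IN ('home', 'away') → 36
game_id=42: away_pts < 76 OR venue IN ('home', 'away') → 36
game_id=43: away_pts < 76 OR venue IN ('home', 'away') → 39
game_id=44: away_pts < 76 OR venue IN ('home', 'away') → 37
game_id=45: away_pts < 76 OR venue IN ('home', 'away') → 38
game_id=46: away_pts < 76 OR venue IN ('home', 'away') → 39
game_id=47: away_pts < 76 OR venue IN ('home', 'away') → 36
game_id=48: away_pts < 76 OR venue IN ('home', 'away') → 39
game_id=49: away_pts < 106 → 10
game_id=50: away_pts < 76 OR venue IN ('home', 'away') → 38
game_id=51: away_pts < 76 OR venue IN ('home', 'away') → 37
game_id=52: away_pts < 125 OR venue IN ('away', 'neutral') → -1
game_id=53: away_pts < 76 OR venue IN ('home', 'away') → 39

39, 36, 36, 39, 37, 38, 39, 36, 39, 10, 38, 37, -1, 39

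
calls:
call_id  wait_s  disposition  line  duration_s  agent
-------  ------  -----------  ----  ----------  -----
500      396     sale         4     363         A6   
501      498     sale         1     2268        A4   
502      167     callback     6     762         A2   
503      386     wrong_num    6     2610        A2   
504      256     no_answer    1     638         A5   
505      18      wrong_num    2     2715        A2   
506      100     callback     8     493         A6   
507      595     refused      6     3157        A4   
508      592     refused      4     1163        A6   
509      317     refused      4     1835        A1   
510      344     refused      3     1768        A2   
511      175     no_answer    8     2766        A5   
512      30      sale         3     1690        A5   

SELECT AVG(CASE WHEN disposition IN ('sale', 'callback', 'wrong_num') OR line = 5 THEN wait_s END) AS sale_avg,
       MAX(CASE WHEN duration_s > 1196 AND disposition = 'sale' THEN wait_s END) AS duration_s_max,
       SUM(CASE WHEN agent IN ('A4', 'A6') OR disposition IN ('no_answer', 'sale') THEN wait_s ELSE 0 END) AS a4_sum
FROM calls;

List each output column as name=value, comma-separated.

[sale_avg: disposition IN ('sale', 'callback', 'wrong_num') OR line = 5]
call_id=500: ✓ → 396
call_id=501: ✓ → 498
call_id=502: ✓ → 167
call_id=503: ✓ → 386
call_id=504: ✗
call_id=505: ✓ → 18
call_id=506: ✓ → 100
call_id=507: ✗
call_id=508: ✗
call_id=509: ✗
call_id=510: ✗
call_id=511: ✗
call_id=512: ✓ → 30
sale_avg = (396 + 498 + 167 + 386 + 18 + 100 + 30) / 7 = 227.8571428571
—
[duration_s_max: duration_s > 1196 AND disposition = 'sale']
call_id=500: ✗
call_id=501: ✓ → 498
call_id=502: ✗
call_id=503: ✗
call_id=504: ✗
call_id=505: ✗
call_id=506: ✗
call_id=507: ✗
call_id=508: ✗
call_id=509: ✗
call_id=510: ✗
call_id=511: ✗
call_id=512: ✓ → 30
duration_s_max = MAX(498, 30) = 498
—
[a4_sum: agent IN ('A4', 'A6') OR disposition IN ('no_answer', 'sale')]
call_id=500: ✓ → 396
call_id=501: ✓ → 498
call_id=502: ✗
call_id=503: ✗
call_id=504: ✓ → 256
call_id=505: ✗
call_id=506: ✓ → 100
call_id=507: ✓ → 595
call_id=508: ✓ → 592
call_id=509: ✗
call_id=510: ✗
call_id=511: ✓ → 175
call_id=512: ✓ → 30
a4_sum = 396 + 498 + 256 + 100 + 595 + 592 + 175 + 30 = 2642

sale_avg=227.8571428571, duration_s_max=498, a4_sum=2642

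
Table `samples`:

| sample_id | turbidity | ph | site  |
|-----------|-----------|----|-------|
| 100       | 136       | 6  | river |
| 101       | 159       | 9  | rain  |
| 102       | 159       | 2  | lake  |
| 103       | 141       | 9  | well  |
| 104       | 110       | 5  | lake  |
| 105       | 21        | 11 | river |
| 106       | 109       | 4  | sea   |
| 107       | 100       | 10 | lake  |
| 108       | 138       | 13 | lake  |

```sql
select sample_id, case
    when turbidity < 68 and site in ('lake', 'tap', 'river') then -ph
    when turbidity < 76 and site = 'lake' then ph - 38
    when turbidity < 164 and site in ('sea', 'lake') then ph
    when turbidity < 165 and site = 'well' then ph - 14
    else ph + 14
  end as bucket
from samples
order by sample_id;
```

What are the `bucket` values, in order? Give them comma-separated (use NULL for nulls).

sample_id=100: ELSE → 20
sample_id=101: ELSE → 23
sample_id=102: turbidity < 164 and site in ('sea', 'lake') → 2
sample_id=103: turbidity < 165 and site = 'well' → -5
sample_id=104: turbidity < 164 and site in ('sea', 'lake') → 5
sample_id=105: turbidity < 68 and site in ('lake', 'tap', 'river') → -11
sample_id=106: turbidity < 164 and site in ('sea', 'lake') → 4
sample_id=107: turbidity < 164 and site in ('sea', 'lake') → 10
sample_id=108: turbidity < 164 and site in ('sea', 'lake') → 13

20, 23, 2, -5, 5, -11, 4, 10, 13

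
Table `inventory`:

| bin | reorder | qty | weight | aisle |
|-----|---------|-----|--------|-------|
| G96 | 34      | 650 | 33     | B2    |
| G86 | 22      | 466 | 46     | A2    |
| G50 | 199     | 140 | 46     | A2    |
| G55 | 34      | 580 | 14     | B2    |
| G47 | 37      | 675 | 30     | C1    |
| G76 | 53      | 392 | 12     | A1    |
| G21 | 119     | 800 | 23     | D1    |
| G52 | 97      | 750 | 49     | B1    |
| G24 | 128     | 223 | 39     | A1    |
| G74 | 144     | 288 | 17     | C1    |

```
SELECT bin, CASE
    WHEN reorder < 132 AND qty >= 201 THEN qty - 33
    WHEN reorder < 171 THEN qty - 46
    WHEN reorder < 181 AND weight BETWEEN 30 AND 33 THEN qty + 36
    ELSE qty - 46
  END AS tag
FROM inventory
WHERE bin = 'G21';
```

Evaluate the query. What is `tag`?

bin = G21: reorder=119, qty=800, weight=23, aisle=D1.
reorder < 132 AND qty >= 201 → true → 767

767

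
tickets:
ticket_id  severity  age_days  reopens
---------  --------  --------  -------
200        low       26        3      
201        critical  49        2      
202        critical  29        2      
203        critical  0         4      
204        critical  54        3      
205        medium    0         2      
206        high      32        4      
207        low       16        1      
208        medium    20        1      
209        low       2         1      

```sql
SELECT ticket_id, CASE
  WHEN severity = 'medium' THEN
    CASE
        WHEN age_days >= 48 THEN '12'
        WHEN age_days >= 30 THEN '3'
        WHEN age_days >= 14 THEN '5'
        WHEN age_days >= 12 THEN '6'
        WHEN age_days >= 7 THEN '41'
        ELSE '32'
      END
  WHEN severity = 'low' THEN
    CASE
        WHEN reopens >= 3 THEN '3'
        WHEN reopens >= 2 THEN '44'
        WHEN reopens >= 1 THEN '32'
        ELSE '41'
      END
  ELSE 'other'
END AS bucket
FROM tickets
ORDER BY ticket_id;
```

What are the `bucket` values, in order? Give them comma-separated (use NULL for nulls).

ticket_id=200: severity='low' → inner[reopens >= 3] → 3
ticket_id=201: severity='critical' → outer ELSE → other
ticket_id=202: severity='critical' → outer ELSE → other
ticket_id=203: severity='critical' → outer ELSE → other
ticket_id=204: severity='critical' → outer ELSE → other
ticket_id=205: severity='medium' → inner[ELSE] → 32
ticket_id=206: severity='high' → outer ELSE → other
ticket_id=207: severity='low' → inner[reopens >= 1] → 32
ticket_id=208: severity='medium' → inner[age_days >= 14] → 5
ticket_id=209: severity='low' → inner[reopens >= 1] → 32

3, other, other, other, other, 32, other, 32, 5, 32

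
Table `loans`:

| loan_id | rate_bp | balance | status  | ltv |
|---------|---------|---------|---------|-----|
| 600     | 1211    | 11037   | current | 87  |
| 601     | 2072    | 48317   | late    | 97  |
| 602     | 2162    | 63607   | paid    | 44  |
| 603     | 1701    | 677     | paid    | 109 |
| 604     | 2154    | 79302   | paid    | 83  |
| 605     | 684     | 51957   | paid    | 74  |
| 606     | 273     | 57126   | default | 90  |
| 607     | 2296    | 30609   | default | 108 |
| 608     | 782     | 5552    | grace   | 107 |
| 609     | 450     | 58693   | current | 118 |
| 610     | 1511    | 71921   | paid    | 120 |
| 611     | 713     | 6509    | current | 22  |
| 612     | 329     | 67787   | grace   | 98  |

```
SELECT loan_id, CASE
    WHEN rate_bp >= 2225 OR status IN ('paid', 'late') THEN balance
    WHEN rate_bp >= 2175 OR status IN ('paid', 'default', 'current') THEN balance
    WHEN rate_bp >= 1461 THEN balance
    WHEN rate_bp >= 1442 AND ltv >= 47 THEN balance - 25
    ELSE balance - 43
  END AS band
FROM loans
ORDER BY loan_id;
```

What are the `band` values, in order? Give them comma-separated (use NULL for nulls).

loan_id=600: rate_bp >= 2175 OR status IN ('paid', 'default', 'current') → 11037
loan_id=601: rate_bp >= 2225 OR status IN ('paid', 'late') → 48317
loan_id=602: rate_bp >= 2225 OR status IN ('paid', 'late') → 63607
loan_id=603: rate_bp >= 2225 OR status IN ('paid', 'late') → 677
loan_id=604: rate_bp >= 2225 OR status IN ('paid', 'late') → 79302
loan_id=605: rate_bp >= 2225 OR status IN ('paid', 'late') → 51957
loan_id=606: rate_bp >= 2175 OR status IN ('paid', 'default', 'current') → 57126
loan_id=607: rate_bp >= 2225 OR status IN ('paid', 'late') → 30609
loan_id=608: ELSE → 5509
loan_id=609: rate_bp >= 2175 OR status IN ('paid', 'default', 'current') → 58693
loan_id=610: rate_bp >= 2225 OR status IN ('paid', 'late') → 71921
loan_id=611: rate_bp >= 2175 OR status IN ('paid', 'default', 'current') → 6509
loan_id=612: ELSE → 67744

11037, 48317, 63607, 677, 79302, 51957, 57126, 30609, 5509, 58693, 71921, 6509, 67744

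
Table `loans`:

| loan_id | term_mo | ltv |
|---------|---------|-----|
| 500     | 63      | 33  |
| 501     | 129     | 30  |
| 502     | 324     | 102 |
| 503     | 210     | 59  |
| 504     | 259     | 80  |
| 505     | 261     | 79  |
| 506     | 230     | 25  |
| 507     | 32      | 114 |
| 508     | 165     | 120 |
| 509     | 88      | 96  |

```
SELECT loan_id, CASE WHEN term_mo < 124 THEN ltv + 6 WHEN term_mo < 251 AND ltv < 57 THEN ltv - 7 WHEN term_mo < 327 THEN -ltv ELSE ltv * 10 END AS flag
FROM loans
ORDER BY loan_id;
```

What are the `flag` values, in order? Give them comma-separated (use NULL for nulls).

loan_id=500: term_mo < 124 → 39
loan_id=501: term_mo < 251 AND ltv < 57 → 23
loan_id=502: term_mo < 327 → -102
loan_id=503: term_mo < 327 → -59
loan_id=504: term_mo < 327 → -80
loan_id=505: term_mo < 327 → -79
loan_id=506: term_mo < 251 AND ltv < 57 → 18
loan_id=507: term_mo < 124 → 120
loan_id=508: term_mo < 327 → -120
loan_id=509: term_mo < 124 → 102

39, 23, -102, -59, -80, -79, 18, 120, -120, 102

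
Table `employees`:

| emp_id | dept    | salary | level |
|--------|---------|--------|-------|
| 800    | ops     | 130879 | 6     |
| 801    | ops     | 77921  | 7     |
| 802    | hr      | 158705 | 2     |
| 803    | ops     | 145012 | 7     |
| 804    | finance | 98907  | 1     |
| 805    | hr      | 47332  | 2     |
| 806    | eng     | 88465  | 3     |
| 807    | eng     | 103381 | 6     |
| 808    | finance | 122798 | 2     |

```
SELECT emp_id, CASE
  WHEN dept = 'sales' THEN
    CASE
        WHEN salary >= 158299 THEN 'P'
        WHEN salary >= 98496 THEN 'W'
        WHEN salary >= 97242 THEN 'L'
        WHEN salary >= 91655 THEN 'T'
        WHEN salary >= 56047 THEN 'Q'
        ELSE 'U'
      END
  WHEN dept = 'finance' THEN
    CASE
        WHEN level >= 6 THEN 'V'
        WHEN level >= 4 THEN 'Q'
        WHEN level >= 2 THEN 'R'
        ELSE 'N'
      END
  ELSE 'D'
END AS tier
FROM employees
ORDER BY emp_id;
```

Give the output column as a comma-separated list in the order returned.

D, D, D, D, N, D, D, D, R

emp_id=800: dept='ops' → outer ELSE → D
emp_id=801: dept='ops' → outer ELSE → D
emp_id=802: dept='hr' → outer ELSE → D
emp_id=803: dept='ops' → outer ELSE → D
emp_id=804: dept='finance' → inner[ELSE] → N
emp_id=805: dept='hr' → outer ELSE → D
emp_id=806: dept='eng' → outer ELSE → D
emp_id=807: dept='eng' → outer ELSE → D
emp_id=808: dept='finance' → inner[level >= 2] → R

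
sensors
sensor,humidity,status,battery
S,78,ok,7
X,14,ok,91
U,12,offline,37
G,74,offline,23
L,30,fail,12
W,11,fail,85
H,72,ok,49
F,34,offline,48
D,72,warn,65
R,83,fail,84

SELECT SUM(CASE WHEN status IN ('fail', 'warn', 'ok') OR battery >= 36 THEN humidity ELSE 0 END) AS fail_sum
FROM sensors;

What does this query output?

sensor=S: ✓ → 78
sensor=X: ✓ → 14
sensor=U: ✓ → 12
sensor=G: ✗
sensor=L: ✓ → 30
sensor=W: ✓ → 11
sensor=H: ✓ → 72
sensor=F: ✓ → 34
sensor=D: ✓ → 72
sensor=R: ✓ → 83
fail_sum = 78 + 14 + 12 + 30 + 11 + 72 + 34 + 72 + 83 = 406

406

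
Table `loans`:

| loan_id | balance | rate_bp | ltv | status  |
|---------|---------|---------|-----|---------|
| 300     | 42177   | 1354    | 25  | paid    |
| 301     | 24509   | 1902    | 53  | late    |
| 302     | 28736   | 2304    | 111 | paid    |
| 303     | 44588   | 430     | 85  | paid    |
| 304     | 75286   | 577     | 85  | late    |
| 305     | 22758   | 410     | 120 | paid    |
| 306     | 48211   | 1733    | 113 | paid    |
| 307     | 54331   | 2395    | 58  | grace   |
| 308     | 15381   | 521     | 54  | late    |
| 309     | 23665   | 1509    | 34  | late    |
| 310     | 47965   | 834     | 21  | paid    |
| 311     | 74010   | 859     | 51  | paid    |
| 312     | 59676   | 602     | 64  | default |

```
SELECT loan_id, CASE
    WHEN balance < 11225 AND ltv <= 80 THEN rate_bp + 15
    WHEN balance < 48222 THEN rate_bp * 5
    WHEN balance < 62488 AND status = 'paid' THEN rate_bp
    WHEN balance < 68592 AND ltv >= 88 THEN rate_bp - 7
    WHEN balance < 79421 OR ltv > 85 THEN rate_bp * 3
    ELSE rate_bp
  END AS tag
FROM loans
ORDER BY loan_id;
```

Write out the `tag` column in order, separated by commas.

loan_id=300: balance < 48222 → 6770
loan_id=301: balance < 48222 → 9510
loan_id=302: balance < 48222 → 11520
loan_id=303: balance < 48222 → 2150
loan_id=304: balance < 79421 OR ltv > 85 → 1731
loan_id=305: balance < 48222 → 2050
loan_id=306: balance < 48222 → 8665
loan_id=307: balance < 79421 OR ltv > 85 → 7185
loan_id=308: balance < 48222 → 2605
loan_id=309: balance < 48222 → 7545
loan_id=310: balance < 48222 → 4170
loan_id=311: balance < 79421 OR ltv > 85 → 2577
loan_id=312: balance < 79421 OR ltv > 85 → 1806

6770, 9510, 11520, 2150, 1731, 2050, 8665, 7185, 2605, 7545, 4170, 2577, 1806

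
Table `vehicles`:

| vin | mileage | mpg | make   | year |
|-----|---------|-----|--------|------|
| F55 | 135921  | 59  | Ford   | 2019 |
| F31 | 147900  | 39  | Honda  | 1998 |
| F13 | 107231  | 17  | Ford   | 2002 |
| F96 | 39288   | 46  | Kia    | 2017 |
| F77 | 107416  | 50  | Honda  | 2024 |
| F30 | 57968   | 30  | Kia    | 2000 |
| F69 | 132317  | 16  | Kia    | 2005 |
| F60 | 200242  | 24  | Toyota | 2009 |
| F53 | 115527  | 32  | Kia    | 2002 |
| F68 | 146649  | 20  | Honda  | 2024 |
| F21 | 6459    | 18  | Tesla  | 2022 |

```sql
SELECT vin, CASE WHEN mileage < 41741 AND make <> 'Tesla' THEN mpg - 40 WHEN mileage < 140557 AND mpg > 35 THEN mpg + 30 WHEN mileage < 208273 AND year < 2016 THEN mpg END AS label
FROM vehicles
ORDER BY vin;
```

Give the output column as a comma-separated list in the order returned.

vin=F13: mileage < 208273 AND year < 2016 → 17
vin=F21: (no match → NULL) → NULL
vin=F30: mileage < 208273 AND year < 2016 → 30
vin=F31: mileage < 208273 AND year < 2016 → 39
vin=F53: mileage < 208273 AND year < 2016 → 32
vin=F55: mileage < 140557 AND mpg > 35 → 89
vin=F60: mileage < 208273 AND year < 2016 → 24
vin=F68: (no match → NULL) → NULL
vin=F69: mileage < 208273 AND year < 2016 → 16
vin=F77: mileage < 140557 AND mpg > 35 → 80
vin=F96: mileage < 41741 AND make <> 'Tesla' → 6

17, NULL, 30, 39, 32, 89, 24, NULL, 16, 80, 6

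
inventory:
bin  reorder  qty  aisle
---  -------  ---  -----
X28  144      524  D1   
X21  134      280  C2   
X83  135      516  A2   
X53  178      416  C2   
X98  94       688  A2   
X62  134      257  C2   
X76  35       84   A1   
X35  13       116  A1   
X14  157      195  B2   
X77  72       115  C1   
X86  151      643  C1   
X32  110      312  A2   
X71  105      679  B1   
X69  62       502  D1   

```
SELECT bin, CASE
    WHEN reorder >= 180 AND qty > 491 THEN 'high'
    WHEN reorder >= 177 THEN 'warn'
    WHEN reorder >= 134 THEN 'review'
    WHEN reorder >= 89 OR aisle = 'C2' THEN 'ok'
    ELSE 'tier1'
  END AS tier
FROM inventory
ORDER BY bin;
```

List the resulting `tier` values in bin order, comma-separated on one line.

bin=X14: reorder >= 134 → review
bin=X21: reorder >= 134 → review
bin=X28: reorder >= 134 → review
bin=X32: reorder >= 89 OR aisle = 'C2' → ok
bin=X35: ELSE → tier1
bin=X53: reorder >= 177 → warn
bin=X62: reorder >= 134 → review
bin=X69: ELSE → tier1
bin=X71: reorder >= 89 OR aisle = 'C2' → ok
bin=X76: ELSE → tier1
bin=X77: ELSE → tier1
bin=X83: reorder >= 134 → review
bin=X86: reorder >= 134 → review
bin=X98: reorder >= 89 OR aisle = 'C2' → ok

review, review, review, ok, tier1, warn, review, tier1, ok, tier1, tier1, review, review, ok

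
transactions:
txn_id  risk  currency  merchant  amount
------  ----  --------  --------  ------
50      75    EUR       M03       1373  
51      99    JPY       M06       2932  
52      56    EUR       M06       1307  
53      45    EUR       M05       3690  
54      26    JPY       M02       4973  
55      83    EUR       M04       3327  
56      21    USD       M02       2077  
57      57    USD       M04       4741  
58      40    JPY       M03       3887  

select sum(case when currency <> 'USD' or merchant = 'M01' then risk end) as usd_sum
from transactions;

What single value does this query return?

424

txn_id=50: ✓ → 75
txn_id=51: ✓ → 99
txn_id=52: ✓ → 56
txn_id=53: ✓ → 45
txn_id=54: ✓ → 26
txn_id=55: ✓ → 83
txn_id=56: ✗
txn_id=57: ✗
txn_id=58: ✓ → 40
usd_sum = 75 + 99 + 56 + 45 + 26 + 83 + 40 = 424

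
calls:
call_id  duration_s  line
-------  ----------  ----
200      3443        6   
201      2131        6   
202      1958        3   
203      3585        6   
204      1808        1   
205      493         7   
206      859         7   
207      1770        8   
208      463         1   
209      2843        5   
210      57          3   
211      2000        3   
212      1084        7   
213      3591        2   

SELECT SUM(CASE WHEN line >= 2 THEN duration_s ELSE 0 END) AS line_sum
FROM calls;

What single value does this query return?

23814

call_id=200: ✓ → 3443
call_id=201: ✓ → 2131
call_id=202: ✓ → 1958
call_id=203: ✓ → 3585
call_id=204: ✗
call_id=205: ✓ → 493
call_id=206: ✓ → 859
call_id=207: ✓ → 1770
call_id=208: ✗
call_id=209: ✓ → 2843
call_id=210: ✓ → 57
call_id=211: ✓ → 2000
call_id=212: ✓ → 1084
call_id=213: ✓ → 3591
line_sum = 3443 + 2131 + 1958 + 3585 + 493 + 859 + 1770 + 2843 + 57 + 2000 + 1084 + 3591 = 23814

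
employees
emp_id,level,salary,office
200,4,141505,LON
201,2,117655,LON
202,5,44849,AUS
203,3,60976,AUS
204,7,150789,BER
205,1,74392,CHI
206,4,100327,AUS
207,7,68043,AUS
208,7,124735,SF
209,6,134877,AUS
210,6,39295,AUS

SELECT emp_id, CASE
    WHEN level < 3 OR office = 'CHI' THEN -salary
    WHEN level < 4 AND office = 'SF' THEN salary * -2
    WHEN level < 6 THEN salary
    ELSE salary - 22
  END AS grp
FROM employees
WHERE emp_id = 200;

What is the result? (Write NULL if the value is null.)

emp_id = 200: level=4, salary=141505, office=LON.
level < 3 OR office = 'CHI' → false
level < 4 AND office = 'SF' → false
level < 6 → true → 141505

141505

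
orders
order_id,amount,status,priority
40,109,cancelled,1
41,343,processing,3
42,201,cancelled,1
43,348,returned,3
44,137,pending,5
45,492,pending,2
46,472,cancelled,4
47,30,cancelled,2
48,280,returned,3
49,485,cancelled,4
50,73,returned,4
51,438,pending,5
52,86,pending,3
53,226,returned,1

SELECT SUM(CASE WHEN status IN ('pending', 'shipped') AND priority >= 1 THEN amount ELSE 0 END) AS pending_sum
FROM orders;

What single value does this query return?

1153

order_id=40: ✗
order_id=41: ✗
order_id=42: ✗
order_id=43: ✗
order_id=44: ✓ → 137
order_id=45: ✓ → 492
order_id=46: ✗
order_id=47: ✗
order_id=48: ✗
order_id=49: ✗
order_id=50: ✗
order_id=51: ✓ → 438
order_id=52: ✓ → 86
order_id=53: ✗
pending_sum = 137 + 492 + 438 + 86 = 1153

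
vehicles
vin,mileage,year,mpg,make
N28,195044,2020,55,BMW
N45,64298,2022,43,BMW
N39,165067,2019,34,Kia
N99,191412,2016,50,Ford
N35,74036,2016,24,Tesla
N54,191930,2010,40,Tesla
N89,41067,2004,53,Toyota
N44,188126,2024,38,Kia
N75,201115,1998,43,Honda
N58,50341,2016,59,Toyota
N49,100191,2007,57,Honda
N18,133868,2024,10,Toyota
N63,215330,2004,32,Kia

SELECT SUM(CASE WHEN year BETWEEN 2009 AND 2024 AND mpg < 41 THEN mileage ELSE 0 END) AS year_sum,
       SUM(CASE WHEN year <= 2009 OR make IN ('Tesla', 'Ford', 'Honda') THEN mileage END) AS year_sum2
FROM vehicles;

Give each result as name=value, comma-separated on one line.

year_sum=753027, year_sum2=1015081

[year_sum: year BETWEEN 2009 AND 2024 AND mpg < 41]
vin=N28: ✗
vin=N45: ✗
vin=N39: ✓ → 165067
vin=N99: ✗
vin=N35: ✓ → 74036
vin=N54: ✓ → 191930
vin=N89: ✗
vin=N44: ✓ → 188126
vin=N75: ✗
vin=N58: ✗
vin=N49: ✗
vin=N18: ✓ → 133868
vin=N63: ✗
year_sum = 165067 + 74036 + 191930 + 188126 + 133868 = 753027
—
[year_sum2: year <= 2009 OR make IN ('Tesla', 'Ford', 'Honda')]
vin=N28: ✗
vin=N45: ✗
vin=N39: ✗
vin=N99: ✓ → 191412
vin=N35: ✓ → 74036
vin=N54: ✓ → 191930
vin=N89: ✓ → 41067
vin=N44: ✗
vin=N75: ✓ → 201115
vin=N58: ✗
vin=N49: ✓ → 100191
vin=N18: ✗
vin=N63: ✓ → 215330
year_sum2 = 191412 + 74036 + 191930 + 41067 + 201115 + 100191 + 215330 = 1015081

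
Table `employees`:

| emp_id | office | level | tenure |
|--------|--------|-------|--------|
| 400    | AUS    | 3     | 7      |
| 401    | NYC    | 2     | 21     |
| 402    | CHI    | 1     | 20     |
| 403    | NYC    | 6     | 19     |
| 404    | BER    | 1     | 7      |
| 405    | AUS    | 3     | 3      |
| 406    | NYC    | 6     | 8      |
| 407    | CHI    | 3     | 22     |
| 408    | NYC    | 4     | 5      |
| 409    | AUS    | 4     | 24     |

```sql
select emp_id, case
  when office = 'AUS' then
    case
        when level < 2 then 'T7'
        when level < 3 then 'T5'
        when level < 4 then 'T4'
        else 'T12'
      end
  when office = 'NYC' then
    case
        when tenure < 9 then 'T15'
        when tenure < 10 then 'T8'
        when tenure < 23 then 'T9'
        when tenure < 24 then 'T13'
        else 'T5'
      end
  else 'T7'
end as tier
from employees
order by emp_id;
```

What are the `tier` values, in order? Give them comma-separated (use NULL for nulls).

emp_id=400: office='AUS' → inner[level < 4] → T4
emp_id=401: office='NYC' → inner[tenure < 23] → T9
emp_id=402: office='CHI' → outer ELSE → T7
emp_id=403: office='NYC' → inner[tenure < 23] → T9
emp_id=404: office='BER' → outer ELSE → T7
emp_id=405: office='AUS' → inner[level < 4] → T4
emp_id=406: office='NYC' → inner[tenure < 9] → T15
emp_id=407: office='CHI' → outer ELSE → T7
emp_id=408: office='NYC' → inner[tenure < 9] → T15
emp_id=409: office='AUS' → inner[ELSE] → T12

T4, T9, T7, T9, T7, T4, T15, T7, T15, T12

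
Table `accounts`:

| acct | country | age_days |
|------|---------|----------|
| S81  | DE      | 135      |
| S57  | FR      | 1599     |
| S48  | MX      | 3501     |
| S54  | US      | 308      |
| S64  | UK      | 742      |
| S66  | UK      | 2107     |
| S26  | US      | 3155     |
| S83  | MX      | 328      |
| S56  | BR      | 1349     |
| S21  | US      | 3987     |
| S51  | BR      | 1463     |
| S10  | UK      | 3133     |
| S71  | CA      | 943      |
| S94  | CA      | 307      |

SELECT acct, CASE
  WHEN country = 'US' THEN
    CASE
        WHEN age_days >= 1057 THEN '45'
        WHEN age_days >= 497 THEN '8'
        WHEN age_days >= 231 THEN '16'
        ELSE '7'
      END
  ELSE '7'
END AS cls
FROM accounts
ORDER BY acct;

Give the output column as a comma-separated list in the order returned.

acct=S10: country='UK' → outer ELSE → 7
acct=S21: country='US' → inner[age_days >= 1057] → 45
acct=S26: country='US' → inner[age_days >= 1057] → 45
acct=S48: country='MX' → outer ELSE → 7
acct=S51: country='BR' → outer ELSE → 7
acct=S54: country='US' → inner[age_days >= 231] → 16
acct=S56: country='BR' → outer ELSE → 7
acct=S57: country='FR' → outer ELSE → 7
acct=S64: country='UK' → outer ELSE → 7
acct=S66: country='UK' → outer ELSE → 7
acct=S71: country='CA' → outer ELSE → 7
acct=S81: country='DE' → outer ELSE → 7
acct=S83: country='MX' → outer ELSE → 7
acct=S94: country='CA' → outer ELSE → 7

7, 45, 45, 7, 7, 16, 7, 7, 7, 7, 7, 7, 7, 7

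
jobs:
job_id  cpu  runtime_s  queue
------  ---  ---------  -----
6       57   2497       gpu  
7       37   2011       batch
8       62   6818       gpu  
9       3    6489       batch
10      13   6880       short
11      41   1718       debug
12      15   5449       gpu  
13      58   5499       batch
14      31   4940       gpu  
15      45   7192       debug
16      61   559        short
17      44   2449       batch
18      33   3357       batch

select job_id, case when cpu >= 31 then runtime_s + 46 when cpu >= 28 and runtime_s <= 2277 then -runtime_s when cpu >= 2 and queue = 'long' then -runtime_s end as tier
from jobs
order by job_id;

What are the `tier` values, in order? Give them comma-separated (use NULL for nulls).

job_id=6: cpu >= 31 → 2543
job_id=7: cpu >= 31 → 2057
job_id=8: cpu >= 31 → 6864
job_id=9: (no match → NULL) → NULL
job_id=10: (no match → NULL) → NULL
job_id=11: cpu >= 31 → 1764
job_id=12: (no match → NULL) → NULL
job_id=13: cpu >= 31 → 5545
job_id=14: cpu >= 31 → 4986
job_id=15: cpu >= 31 → 7238
job_id=16: cpu >= 31 → 605
job_id=17: cpu >= 31 → 2495
job_id=18: cpu >= 31 → 3403

2543, 2057, 6864, NULL, NULL, 1764, NULL, 5545, 4986, 7238, 605, 2495, 3403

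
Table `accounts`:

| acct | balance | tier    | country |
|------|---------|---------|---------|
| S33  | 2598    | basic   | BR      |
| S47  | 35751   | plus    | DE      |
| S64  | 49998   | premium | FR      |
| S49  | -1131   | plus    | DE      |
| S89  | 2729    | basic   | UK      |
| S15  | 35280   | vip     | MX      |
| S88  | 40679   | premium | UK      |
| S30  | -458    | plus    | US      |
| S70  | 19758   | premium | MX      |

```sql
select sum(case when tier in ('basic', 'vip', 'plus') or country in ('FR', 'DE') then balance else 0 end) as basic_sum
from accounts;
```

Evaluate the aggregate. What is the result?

acct=S33: ✓ → 2598
acct=S47: ✓ → 35751
acct=S64: ✓ → 49998
acct=S49: ✓ → -1131
acct=S89: ✓ → 2729
acct=S15: ✓ → 35280
acct=S88: ✗
acct=S30: ✓ → -458
acct=S70: ✗
basic_sum = 2598 + 35751 + 49998 + -1131 + 2729 + 35280 + -458 = 124767

124767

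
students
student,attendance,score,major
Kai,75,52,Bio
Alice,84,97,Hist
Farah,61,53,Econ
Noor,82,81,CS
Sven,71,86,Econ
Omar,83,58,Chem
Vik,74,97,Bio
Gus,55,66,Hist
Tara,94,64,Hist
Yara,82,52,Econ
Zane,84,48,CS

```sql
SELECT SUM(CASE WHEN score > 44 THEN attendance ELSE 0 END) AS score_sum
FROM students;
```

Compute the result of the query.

student=Kai: ✓ → 75
student=Alice: ✓ → 84
student=Farah: ✓ → 61
student=Noor: ✓ → 82
student=Sven: ✓ → 71
student=Omar: ✓ → 83
student=Vik: ✓ → 74
student=Gus: ✓ → 55
student=Tara: ✓ → 94
student=Yara: ✓ → 82
student=Zane: ✓ → 84
score_sum = 75 + 84 + 61 + 82 + 71 + 83 + 74 + 55 + 94 + 82 + 84 = 845

845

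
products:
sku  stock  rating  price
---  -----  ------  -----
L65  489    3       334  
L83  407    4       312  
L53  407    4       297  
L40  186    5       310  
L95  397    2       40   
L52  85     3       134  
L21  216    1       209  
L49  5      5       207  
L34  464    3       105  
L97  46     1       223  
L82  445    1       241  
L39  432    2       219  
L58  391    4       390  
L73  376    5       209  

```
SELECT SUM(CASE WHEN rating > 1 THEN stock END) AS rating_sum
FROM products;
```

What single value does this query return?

3639

sku=L65: ✓ → 489
sku=L83: ✓ → 407
sku=L53: ✓ → 407
sku=L40: ✓ → 186
sku=L95: ✓ → 397
sku=L52: ✓ → 85
sku=L21: ✗
sku=L49: ✓ → 5
sku=L34: ✓ → 464
sku=L97: ✗
sku=L82: ✗
sku=L39: ✓ → 432
sku=L58: ✓ → 391
sku=L73: ✓ → 376
rating_sum = 489 + 407 + 407 + 186 + 397 + 85 + 5 + 464 + 432 + 391 + 376 = 3639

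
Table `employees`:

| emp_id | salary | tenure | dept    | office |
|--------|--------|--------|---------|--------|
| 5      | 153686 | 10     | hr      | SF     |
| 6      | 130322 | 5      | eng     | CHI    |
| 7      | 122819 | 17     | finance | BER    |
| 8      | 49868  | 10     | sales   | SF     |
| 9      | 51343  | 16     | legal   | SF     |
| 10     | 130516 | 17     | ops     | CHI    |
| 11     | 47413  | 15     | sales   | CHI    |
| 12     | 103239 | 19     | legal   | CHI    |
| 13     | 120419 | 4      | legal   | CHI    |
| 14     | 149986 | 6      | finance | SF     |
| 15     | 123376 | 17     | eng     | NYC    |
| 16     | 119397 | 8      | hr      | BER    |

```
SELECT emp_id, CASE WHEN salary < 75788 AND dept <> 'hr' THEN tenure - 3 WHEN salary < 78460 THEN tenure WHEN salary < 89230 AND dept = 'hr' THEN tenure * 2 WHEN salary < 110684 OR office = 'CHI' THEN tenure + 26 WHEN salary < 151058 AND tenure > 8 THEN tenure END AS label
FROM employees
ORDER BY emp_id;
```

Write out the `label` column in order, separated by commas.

NULL, 31, 17, 7, 13, 43, 12, 45, 30, NULL, 17, NULL

emp_id=5: (no match → NULL) → NULL
emp_id=6: salary < 110684 OR office = 'CHI' → 31
emp_id=7: salary < 151058 AND tenure > 8 → 17
emp_id=8: salary < 75788 AND dept <> 'hr' → 7
emp_id=9: salary < 75788 AND dept <> 'hr' → 13
emp_id=10: salary < 110684 OR office = 'CHI' → 43
emp_id=11: salary < 75788 AND dept <> 'hr' → 12
emp_id=12: salary < 110684 OR office = 'CHI' → 45
emp_id=13: salary < 110684 OR office = 'CHI' → 30
emp_id=14: (no match → NULL) → NULL
emp_id=15: salary < 151058 AND tenure > 8 → 17
emp_id=16: (no match → NULL) → NULL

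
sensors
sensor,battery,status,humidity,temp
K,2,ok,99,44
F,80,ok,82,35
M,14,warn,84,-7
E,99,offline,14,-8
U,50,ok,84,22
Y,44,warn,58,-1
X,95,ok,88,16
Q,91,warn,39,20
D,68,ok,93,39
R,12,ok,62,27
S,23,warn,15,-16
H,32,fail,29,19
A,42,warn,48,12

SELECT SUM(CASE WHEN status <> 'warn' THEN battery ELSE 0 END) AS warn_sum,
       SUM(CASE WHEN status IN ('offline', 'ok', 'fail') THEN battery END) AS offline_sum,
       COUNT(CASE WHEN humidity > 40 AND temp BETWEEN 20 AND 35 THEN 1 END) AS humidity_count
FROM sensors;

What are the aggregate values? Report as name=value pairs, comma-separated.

[warn_sum: status <> 'warn']
sensor=K: ✓ → 2
sensor=F: ✓ → 80
sensor=M: ✗
sensor=E: ✓ → 99
sensor=U: ✓ → 50
sensor=Y: ✗
sensor=X: ✓ → 95
sensor=Q: ✗
sensor=D: ✓ → 68
sensor=R: ✓ → 12
sensor=S: ✗
sensor=H: ✓ → 32
sensor=A: ✗
warn_sum = 2 + 80 + 99 + 50 + 95 + 68 + 12 + 32 = 438
—
[offline_sum: status IN ('offline', 'ok', 'fail')]
sensor=K: ✓ → 2
sensor=F: ✓ → 80
sensor=M: ✗
sensor=E: ✓ → 99
sensor=U: ✓ → 50
sensor=Y: ✗
sensor=X: ✓ → 95
sensor=Q: ✗
sensor=D: ✓ → 68
sensor=R: ✓ → 12
sensor=S: ✗
sensor=H: ✓ → 32
sensor=A: ✗
offline_sum = 2 + 80 + 99 + 50 + 95 + 68 + 12 + 32 = 438
—
[humidity_count: humidity > 40 AND temp BETWEEN 20 AND 35]
sensor=K: ✗
sensor=F: ✓ → 1
sensor=M: ✗
sensor=E: ✗
sensor=U: ✓ → 1
sensor=Y: ✗
sensor=X: ✗
sensor=Q: ✗
sensor=D: ✗
sensor=R: ✓ → 1
sensor=S: ✗
sensor=H: ✗
sensor=A: ✗
humidity_count = COUNT(1, 1, 1) = 3

warn_sum=438, offline_sum=438, humidity_count=3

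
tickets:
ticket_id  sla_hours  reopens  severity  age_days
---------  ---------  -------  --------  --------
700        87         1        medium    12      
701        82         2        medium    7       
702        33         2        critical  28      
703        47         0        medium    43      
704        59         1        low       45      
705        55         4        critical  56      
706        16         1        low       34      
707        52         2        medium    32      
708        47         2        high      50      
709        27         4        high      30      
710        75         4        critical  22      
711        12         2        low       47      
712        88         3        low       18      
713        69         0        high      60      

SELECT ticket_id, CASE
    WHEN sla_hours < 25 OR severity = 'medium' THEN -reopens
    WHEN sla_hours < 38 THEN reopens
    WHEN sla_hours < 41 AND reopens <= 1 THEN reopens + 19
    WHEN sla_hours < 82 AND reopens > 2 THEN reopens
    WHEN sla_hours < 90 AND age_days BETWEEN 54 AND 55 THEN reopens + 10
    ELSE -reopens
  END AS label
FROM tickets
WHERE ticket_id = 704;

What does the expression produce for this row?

-1

ticket_id = 704: sla_hours=59, reopens=1, severity=low, age_days=45.
sla_hours < 25 OR severity = 'medium' → false
sla_hours < 38 → false
sla_hours < 41 AND reopens <= 1 → false
sla_hours < 82 AND reopens > 2 → false
sla_hours < 90 AND age_days BETWEEN 54 AND 55 → false
No prior WHEN matched → ELSE → -1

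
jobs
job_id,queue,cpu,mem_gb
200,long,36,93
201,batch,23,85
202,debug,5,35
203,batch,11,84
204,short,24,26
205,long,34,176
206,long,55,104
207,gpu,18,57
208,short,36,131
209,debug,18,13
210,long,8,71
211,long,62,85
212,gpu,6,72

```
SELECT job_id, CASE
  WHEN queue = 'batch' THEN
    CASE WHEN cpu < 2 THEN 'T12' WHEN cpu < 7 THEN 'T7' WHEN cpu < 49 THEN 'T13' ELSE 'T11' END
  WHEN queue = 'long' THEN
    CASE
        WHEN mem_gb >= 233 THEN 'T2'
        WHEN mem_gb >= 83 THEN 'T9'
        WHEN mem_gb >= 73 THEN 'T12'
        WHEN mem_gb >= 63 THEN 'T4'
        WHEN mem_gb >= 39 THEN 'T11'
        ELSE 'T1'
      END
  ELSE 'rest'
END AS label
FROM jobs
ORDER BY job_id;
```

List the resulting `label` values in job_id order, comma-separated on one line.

T9, T13, rest, T13, rest, T9, T9, rest, rest, rest, T4, T9, rest

job_id=200: queue='long' → inner[mem_gb >= 83] → T9
job_id=201: queue='batch' → inner[cpu < 49] → T13
job_id=202: queue='debug' → outer ELSE → rest
job_id=203: queue='batch' → inner[cpu < 49] → T13
job_id=204: queue='short' → outer ELSE → rest
job_id=205: queue='long' → inner[mem_gb >= 83] → T9
job_id=206: queue='long' → inner[mem_gb >= 83] → T9
job_id=207: queue='gpu' → outer ELSE → rest
job_id=208: queue='short' → outer ELSE → rest
job_id=209: queue='debug' → outer ELSE → rest
job_id=210: queue='long' → inner[mem_gb >= 63] → T4
job_id=211: queue='long' → inner[mem_gb >= 83] → T9
job_id=212: queue='gpu' → outer ELSE → rest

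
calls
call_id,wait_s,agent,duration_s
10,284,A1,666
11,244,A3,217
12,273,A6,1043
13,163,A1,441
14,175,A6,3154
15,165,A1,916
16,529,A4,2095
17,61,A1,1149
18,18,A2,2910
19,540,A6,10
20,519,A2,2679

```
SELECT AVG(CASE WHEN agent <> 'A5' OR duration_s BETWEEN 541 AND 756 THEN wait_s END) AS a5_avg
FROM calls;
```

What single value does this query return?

270.0909090909

call_id=10: ✓ → 284
call_id=11: ✓ → 244
call_id=12: ✓ → 273
call_id=13: ✓ → 163
call_id=14: ✓ → 175
call_id=15: ✓ → 165
call_id=16: ✓ → 529
call_id=17: ✓ → 61
call_id=18: ✓ → 18
call_id=19: ✓ → 540
call_id=20: ✓ → 519
a5_avg = (284 + 244 + 273 + 163 + 175 + 165 + 529 + 61 + 18 + 540 + 519) / 11 = 270.0909090909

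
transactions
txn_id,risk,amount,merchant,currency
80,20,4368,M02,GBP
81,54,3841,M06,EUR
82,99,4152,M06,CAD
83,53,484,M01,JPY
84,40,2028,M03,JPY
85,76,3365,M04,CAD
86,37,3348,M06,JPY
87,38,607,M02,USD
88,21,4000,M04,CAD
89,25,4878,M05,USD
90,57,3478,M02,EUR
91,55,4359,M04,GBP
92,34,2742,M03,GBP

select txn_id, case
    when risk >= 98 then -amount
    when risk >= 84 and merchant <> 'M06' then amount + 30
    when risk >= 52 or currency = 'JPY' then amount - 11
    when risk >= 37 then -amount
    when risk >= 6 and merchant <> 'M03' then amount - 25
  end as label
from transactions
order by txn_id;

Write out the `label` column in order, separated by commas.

txn_id=80: risk >= 6 and merchant <> 'M03' → 4343
txn_id=81: risk >= 52 or currency = 'JPY' → 3830
txn_id=82: risk >= 98 → -4152
txn_id=83: risk >= 52 or currency = 'JPY' → 473
txn_id=84: risk >= 52 or currency = 'JPY' → 2017
txn_id=85: risk >= 52 or currency = 'JPY' → 3354
txn_id=86: risk >= 52 or currency = 'JPY' → 3337
txn_id=87: risk >= 37 → -607
txn_id=88: risk >= 6 and merchant <> 'M03' → 3975
txn_id=89: risk >= 6 and merchant <> 'M03' → 4853
txn_id=90: risk >= 52 or currency = 'JPY' → 3467
txn_id=91: risk >= 52 or currency = 'JPY' → 4348
txn_id=92: (no match → NULL) → NULL

4343, 3830, -4152, 473, 2017, 3354, 3337, -607, 3975, 4853, 3467, 4348, NULL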